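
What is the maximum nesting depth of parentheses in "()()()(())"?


Input: "()()()(())"
Tracking depth:
  Position 0 '(': depth becomes 1
  Position 1 ')': depth becomes 0
  Position 2 '(': depth becomes 1
  Position 3 ')': depth becomes 0
  Position 4 '(': depth becomes 1
  Position 5 ')': depth becomes 0
  Position 6 '(': depth becomes 1
  Position 7 '(': depth becomes 2
  Position 8 ')': depth becomes 1
  Position 9 ')': depth becomes 0
Maximum depth reached: 2

2


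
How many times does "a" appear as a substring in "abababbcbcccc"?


Searching for "a" in "abababbcbcccc"
Scanning each position:
  Position 0: "a" => MATCH
  Position 1: "b" => no
  Position 2: "a" => MATCH
  Position 3: "b" => no
  Position 4: "a" => MATCH
  Position 5: "b" => no
  Position 6: "b" => no
  Position 7: "c" => no
  Position 8: "b" => no
  Position 9: "c" => no
  Position 10: "c" => no
  Position 11: "c" => no
  Position 12: "c" => no
Total occurrences: 3

3


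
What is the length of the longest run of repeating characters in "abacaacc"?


Input: "abacaacc"
Scanning for longest run:
  Position 1 ('b'): new char, reset run to 1
  Position 2 ('a'): new char, reset run to 1
  Position 3 ('c'): new char, reset run to 1
  Position 4 ('a'): new char, reset run to 1
  Position 5 ('a'): continues run of 'a', length=2
  Position 6 ('c'): new char, reset run to 1
  Position 7 ('c'): continues run of 'c', length=2
Longest run: 'a' with length 2

2


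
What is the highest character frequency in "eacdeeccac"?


Input: eacdeeccac
Character counts:
  'a': 2
  'c': 4
  'd': 1
  'e': 3
Maximum frequency: 4

4


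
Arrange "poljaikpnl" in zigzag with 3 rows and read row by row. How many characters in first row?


Zigzag "poljaikpnl" into 3 rows:
Placing characters:
  'p' => row 0
  'o' => row 1
  'l' => row 2
  'j' => row 1
  'a' => row 0
  'i' => row 1
  'k' => row 2
  'p' => row 1
  'n' => row 0
  'l' => row 1
Rows:
  Row 0: "pan"
  Row 1: "ojipl"
  Row 2: "lk"
First row length: 3

3


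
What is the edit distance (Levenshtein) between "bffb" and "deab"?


Computing edit distance: "bffb" -> "deab"
DP table:
           d    e    a    b
      0    1    2    3    4
  b   1    1    2    3    3
  f   2    2    2    3    4
  f   3    3    3    3    4
  b   4    4    4    4    3
Edit distance = dp[4][4] = 3

3


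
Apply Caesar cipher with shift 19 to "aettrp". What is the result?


Caesar cipher: shift "aettrp" by 19
  'a' (pos 0) + 19 = pos 19 = 't'
  'e' (pos 4) + 19 = pos 23 = 'x'
  't' (pos 19) + 19 = pos 12 = 'm'
  't' (pos 19) + 19 = pos 12 = 'm'
  'r' (pos 17) + 19 = pos 10 = 'k'
  'p' (pos 15) + 19 = pos 8 = 'i'
Result: txmmki

txmmki


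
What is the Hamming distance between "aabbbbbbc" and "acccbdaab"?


Comparing "aabbbbbbc" and "acccbdaab" position by position:
  Position 0: 'a' vs 'a' => same
  Position 1: 'a' vs 'c' => differ
  Position 2: 'b' vs 'c' => differ
  Position 3: 'b' vs 'c' => differ
  Position 4: 'b' vs 'b' => same
  Position 5: 'b' vs 'd' => differ
  Position 6: 'b' vs 'a' => differ
  Position 7: 'b' vs 'a' => differ
  Position 8: 'c' vs 'b' => differ
Total differences (Hamming distance): 7

7


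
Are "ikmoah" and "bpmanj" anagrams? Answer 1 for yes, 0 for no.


Strings: "ikmoah", "bpmanj"
Sorted first:  ahikmo
Sorted second: abjmnp
Differ at position 1: 'h' vs 'b' => not anagrams

0


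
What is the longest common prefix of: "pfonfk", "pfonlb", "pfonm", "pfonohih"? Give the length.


Words: pfonfk, pfonlb, pfonm, pfonohih
  Position 0: all 'p' => match
  Position 1: all 'f' => match
  Position 2: all 'o' => match
  Position 3: all 'n' => match
  Position 4: ('f', 'l', 'm', 'o') => mismatch, stop
LCP = "pfon" (length 4)

4


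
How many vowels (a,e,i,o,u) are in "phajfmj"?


Input: phajfmj
Checking each character:
  'p' at position 0: consonant
  'h' at position 1: consonant
  'a' at position 2: vowel (running total: 1)
  'j' at position 3: consonant
  'f' at position 4: consonant
  'm' at position 5: consonant
  'j' at position 6: consonant
Total vowels: 1

1


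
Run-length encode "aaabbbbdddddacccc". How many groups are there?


Input: aaabbbbdddddacccc
Scanning for consecutive runs:
  Group 1: 'a' x 3 (positions 0-2)
  Group 2: 'b' x 4 (positions 3-6)
  Group 3: 'd' x 5 (positions 7-11)
  Group 4: 'a' x 1 (positions 12-12)
  Group 5: 'c' x 4 (positions 13-16)
Total groups: 5

5


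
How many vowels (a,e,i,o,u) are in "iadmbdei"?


Input: iadmbdei
Checking each character:
  'i' at position 0: vowel (running total: 1)
  'a' at position 1: vowel (running total: 2)
  'd' at position 2: consonant
  'm' at position 3: consonant
  'b' at position 4: consonant
  'd' at position 5: consonant
  'e' at position 6: vowel (running total: 3)
  'i' at position 7: vowel (running total: 4)
Total vowels: 4

4


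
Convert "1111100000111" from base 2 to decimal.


Input: "1111100000111" in base 2
Positional expansion:
  Digit '1' (value 1) x 2^12 = 4096
  Digit '1' (value 1) x 2^11 = 2048
  Digit '1' (value 1) x 2^10 = 1024
  Digit '1' (value 1) x 2^9 = 512
  Digit '1' (value 1) x 2^8 = 256
  Digit '0' (value 0) x 2^7 = 0
  Digit '0' (value 0) x 2^6 = 0
  Digit '0' (value 0) x 2^5 = 0
  Digit '0' (value 0) x 2^4 = 0
  Digit '0' (value 0) x 2^3 = 0
  Digit '1' (value 1) x 2^2 = 4
  Digit '1' (value 1) x 2^1 = 2
  Digit '1' (value 1) x 2^0 = 1
Sum = 7943

7943


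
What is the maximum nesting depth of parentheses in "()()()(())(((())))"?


Input: "()()()(())(((())))"
Tracking depth:
  Position 0 '(': depth becomes 1
  Position 1 ')': depth becomes 0
  Position 2 '(': depth becomes 1
  Position 3 ')': depth becomes 0
  Position 4 '(': depth becomes 1
  Position 5 ')': depth becomes 0
  Position 6 '(': depth becomes 1
  Position 7 '(': depth becomes 2
  Position 8 ')': depth becomes 1
  Position 9 ')': depth becomes 0
  Position 10 '(': depth becomes 1
  Position 11 '(': depth becomes 2
  Position 12 '(': depth becomes 3
  Position 13 '(': depth becomes 4
  Position 14 ')': depth becomes 3
  Position 15 ')': depth becomes 2
  Position 16 ')': depth becomes 1
  Position 17 ')': depth becomes 0
Maximum depth reached: 4

4


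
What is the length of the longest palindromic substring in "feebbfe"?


Input: "feebbfe"
Checking substrings for palindromes:
  [1:3] "ee" (len 2) => palindrome
  [3:5] "bb" (len 2) => palindrome
Longest palindromic substring: "ee" with length 2

2


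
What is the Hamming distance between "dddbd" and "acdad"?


Comparing "dddbd" and "acdad" position by position:
  Position 0: 'd' vs 'a' => differ
  Position 1: 'd' vs 'c' => differ
  Position 2: 'd' vs 'd' => same
  Position 3: 'b' vs 'a' => differ
  Position 4: 'd' vs 'd' => same
Total differences (Hamming distance): 3

3


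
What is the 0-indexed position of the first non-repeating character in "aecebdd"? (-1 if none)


Input: aecebdd
Character frequencies:
  'a': 1
  'b': 1
  'c': 1
  'd': 2
  'e': 2
Scanning left to right for freq == 1:
  Position 0 ('a'): unique! => answer = 0

0


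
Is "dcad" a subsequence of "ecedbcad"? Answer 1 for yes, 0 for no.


Check if "dcad" is a subsequence of "ecedbcad"
Greedy scan:
  Position 0 ('e'): no match needed
  Position 1 ('c'): no match needed
  Position 2 ('e'): no match needed
  Position 3 ('d'): matches sub[0] = 'd'
  Position 4 ('b'): no match needed
  Position 5 ('c'): matches sub[1] = 'c'
  Position 6 ('a'): matches sub[2] = 'a'
  Position 7 ('d'): matches sub[3] = 'd'
All 4 characters matched => is a subsequence

1


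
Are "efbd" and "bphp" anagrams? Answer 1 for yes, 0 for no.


Strings: "efbd", "bphp"
Sorted first:  bdef
Sorted second: bhpp
Differ at position 1: 'd' vs 'h' => not anagrams

0


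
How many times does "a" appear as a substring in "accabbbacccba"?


Searching for "a" in "accabbbacccba"
Scanning each position:
  Position 0: "a" => MATCH
  Position 1: "c" => no
  Position 2: "c" => no
  Position 3: "a" => MATCH
  Position 4: "b" => no
  Position 5: "b" => no
  Position 6: "b" => no
  Position 7: "a" => MATCH
  Position 8: "c" => no
  Position 9: "c" => no
  Position 10: "c" => no
  Position 11: "b" => no
  Position 12: "a" => MATCH
Total occurrences: 4

4


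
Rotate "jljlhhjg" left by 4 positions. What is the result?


Input: "jljlhhjg", rotate left by 4
First 4 characters: "jljl"
Remaining characters: "hhjg"
Concatenate remaining + first: "hhjg" + "jljl" = "hhjgjljl"

hhjgjljl


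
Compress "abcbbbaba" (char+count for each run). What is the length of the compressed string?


Input: abcbbbaba
Runs:
  'a' x 1 => "a1"
  'b' x 1 => "b1"
  'c' x 1 => "c1"
  'b' x 3 => "b3"
  'a' x 1 => "a1"
  'b' x 1 => "b1"
  'a' x 1 => "a1"
Compressed: "a1b1c1b3a1b1a1"
Compressed length: 14

14


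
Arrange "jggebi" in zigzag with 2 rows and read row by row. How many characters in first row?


Zigzag "jggebi" into 2 rows:
Placing characters:
  'j' => row 0
  'g' => row 1
  'g' => row 0
  'e' => row 1
  'b' => row 0
  'i' => row 1
Rows:
  Row 0: "jgb"
  Row 1: "gei"
First row length: 3

3


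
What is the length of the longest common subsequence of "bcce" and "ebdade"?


LCS of "bcce" and "ebdade"
DP table:
           e    b    d    a    d    e
      0    0    0    0    0    0    0
  b   0    0    1    1    1    1    1
  c   0    0    1    1    1    1    1
  c   0    0    1    1    1    1    1
  e   0    1    1    1    1    1    2
LCS length = dp[4][6] = 2

2


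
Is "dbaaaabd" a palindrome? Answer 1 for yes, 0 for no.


Input: dbaaaabd
Reversed: dbaaaabd
  Compare pos 0 ('d') with pos 7 ('d'): match
  Compare pos 1 ('b') with pos 6 ('b'): match
  Compare pos 2 ('a') with pos 5 ('a'): match
  Compare pos 3 ('a') with pos 4 ('a'): match
Result: palindrome

1


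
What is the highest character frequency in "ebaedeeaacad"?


Input: ebaedeeaacad
Character counts:
  'a': 4
  'b': 1
  'c': 1
  'd': 2
  'e': 4
Maximum frequency: 4

4


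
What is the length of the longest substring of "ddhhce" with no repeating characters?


Input: "ddhhce"
Sliding window (track last position of each char):
  Position 0 ('d'): window [0,0] length 1 -- new best
  Position 1 ('d'): repeat (last at 0), move window start to 1
  Position 1 ('d'): window [1,1] length 1
  Position 2 ('h'): window [1,2] length 2 -- new best
  Position 3 ('h'): repeat (last at 2), move window start to 3
  Position 3 ('h'): window [3,3] length 1
  Position 4 ('c'): window [3,4] length 2
  Position 5 ('e'): window [3,5] length 3 -- new best
Longest substring with no repeats: "hce" with length 3

3


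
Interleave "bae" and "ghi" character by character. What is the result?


Interleaving "bae" and "ghi":
  Position 0: 'b' from first, 'g' from second => "bg"
  Position 1: 'a' from first, 'h' from second => "ah"
  Position 2: 'e' from first, 'i' from second => "ei"
Result: bgahei

bgahei


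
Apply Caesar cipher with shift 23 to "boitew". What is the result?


Caesar cipher: shift "boitew" by 23
  'b' (pos 1) + 23 = pos 24 = 'y'
  'o' (pos 14) + 23 = pos 11 = 'l'
  'i' (pos 8) + 23 = pos 5 = 'f'
  't' (pos 19) + 23 = pos 16 = 'q'
  'e' (pos 4) + 23 = pos 1 = 'b'
  'w' (pos 22) + 23 = pos 19 = 't'
Result: ylfqbt

ylfqbt


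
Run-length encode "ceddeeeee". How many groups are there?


Input: ceddeeeee
Scanning for consecutive runs:
  Group 1: 'c' x 1 (positions 0-0)
  Group 2: 'e' x 1 (positions 1-1)
  Group 3: 'd' x 2 (positions 2-3)
  Group 4: 'e' x 5 (positions 4-8)
Total groups: 4

4


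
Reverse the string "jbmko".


Input: jbmko
Reading characters right to left:
  Position 4: 'o'
  Position 3: 'k'
  Position 2: 'm'
  Position 1: 'b'
  Position 0: 'j'
Reversed: okmbj

okmbj


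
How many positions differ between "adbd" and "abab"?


Comparing "adbd" and "abab" position by position:
  Position 0: 'a' vs 'a' => same
  Position 1: 'd' vs 'b' => DIFFER
  Position 2: 'b' vs 'a' => DIFFER
  Position 3: 'd' vs 'b' => DIFFER
Positions that differ: 3

3


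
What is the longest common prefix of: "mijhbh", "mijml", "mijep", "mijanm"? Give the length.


Words: mijhbh, mijml, mijep, mijanm
  Position 0: all 'm' => match
  Position 1: all 'i' => match
  Position 2: all 'j' => match
  Position 3: ('h', 'm', 'e', 'a') => mismatch, stop
LCP = "mij" (length 3)

3


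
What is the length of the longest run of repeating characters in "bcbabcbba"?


Input: "bcbabcbba"
Scanning for longest run:
  Position 1 ('c'): new char, reset run to 1
  Position 2 ('b'): new char, reset run to 1
  Position 3 ('a'): new char, reset run to 1
  Position 4 ('b'): new char, reset run to 1
  Position 5 ('c'): new char, reset run to 1
  Position 6 ('b'): new char, reset run to 1
  Position 7 ('b'): continues run of 'b', length=2
  Position 8 ('a'): new char, reset run to 1
Longest run: 'b' with length 2

2


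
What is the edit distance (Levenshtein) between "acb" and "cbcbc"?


Computing edit distance: "acb" -> "cbcbc"
DP table:
           c    b    c    b    c
      0    1    2    3    4    5
  a   1    1    2    3    4    5
  c   2    1    2    2    3    4
  b   3    2    1    2    2    3
Edit distance = dp[3][5] = 3

3


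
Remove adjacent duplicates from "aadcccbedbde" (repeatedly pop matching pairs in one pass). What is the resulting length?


Input: aadcccbedbde
Stack-based adjacent duplicate removal:
  Read 'a': push. Stack: a
  Read 'a': matches stack top 'a' => pop. Stack: (empty)
  Read 'd': push. Stack: d
  Read 'c': push. Stack: dc
  Read 'c': matches stack top 'c' => pop. Stack: d
  Read 'c': push. Stack: dc
  Read 'b': push. Stack: dcb
  Read 'e': push. Stack: dcbe
  Read 'd': push. Stack: dcbed
  Read 'b': push. Stack: dcbedb
  Read 'd': push. Stack: dcbedbd
  Read 'e': push. Stack: dcbedbde
Final stack: "dcbedbde" (length 8)

8


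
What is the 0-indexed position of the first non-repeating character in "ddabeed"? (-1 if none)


Input: ddabeed
Character frequencies:
  'a': 1
  'b': 1
  'd': 3
  'e': 2
Scanning left to right for freq == 1:
  Position 0 ('d'): freq=3, skip
  Position 1 ('d'): freq=3, skip
  Position 2 ('a'): unique! => answer = 2

2


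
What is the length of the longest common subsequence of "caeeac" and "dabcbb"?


LCS of "caeeac" and "dabcbb"
DP table:
           d    a    b    c    b    b
      0    0    0    0    0    0    0
  c   0    0    0    0    1    1    1
  a   0    0    1    1    1    1    1
  e   0    0    1    1    1    1    1
  e   0    0    1    1    1    1    1
  a   0    0    1    1    1    1    1
  c   0    0    1    1    2    2    2
LCS length = dp[6][6] = 2

2


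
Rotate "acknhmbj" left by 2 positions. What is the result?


Input: "acknhmbj", rotate left by 2
First 2 characters: "ac"
Remaining characters: "knhmbj"
Concatenate remaining + first: "knhmbj" + "ac" = "knhmbjac"

knhmbjac


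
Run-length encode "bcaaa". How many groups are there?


Input: bcaaa
Scanning for consecutive runs:
  Group 1: 'b' x 1 (positions 0-0)
  Group 2: 'c' x 1 (positions 1-1)
  Group 3: 'a' x 3 (positions 2-4)
Total groups: 3

3


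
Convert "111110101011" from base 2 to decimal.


Input: "111110101011" in base 2
Positional expansion:
  Digit '1' (value 1) x 2^11 = 2048
  Digit '1' (value 1) x 2^10 = 1024
  Digit '1' (value 1) x 2^9 = 512
  Digit '1' (value 1) x 2^8 = 256
  Digit '1' (value 1) x 2^7 = 128
  Digit '0' (value 0) x 2^6 = 0
  Digit '1' (value 1) x 2^5 = 32
  Digit '0' (value 0) x 2^4 = 0
  Digit '1' (value 1) x 2^3 = 8
  Digit '0' (value 0) x 2^2 = 0
  Digit '1' (value 1) x 2^1 = 2
  Digit '1' (value 1) x 2^0 = 1
Sum = 4011

4011


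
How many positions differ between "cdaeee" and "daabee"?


Comparing "cdaeee" and "daabee" position by position:
  Position 0: 'c' vs 'd' => DIFFER
  Position 1: 'd' vs 'a' => DIFFER
  Position 2: 'a' vs 'a' => same
  Position 3: 'e' vs 'b' => DIFFER
  Position 4: 'e' vs 'e' => same
  Position 5: 'e' vs 'e' => same
Positions that differ: 3

3


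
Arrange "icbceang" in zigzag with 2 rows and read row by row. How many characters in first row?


Zigzag "icbceang" into 2 rows:
Placing characters:
  'i' => row 0
  'c' => row 1
  'b' => row 0
  'c' => row 1
  'e' => row 0
  'a' => row 1
  'n' => row 0
  'g' => row 1
Rows:
  Row 0: "iben"
  Row 1: "ccag"
First row length: 4

4


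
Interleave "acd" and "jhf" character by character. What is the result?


Interleaving "acd" and "jhf":
  Position 0: 'a' from first, 'j' from second => "aj"
  Position 1: 'c' from first, 'h' from second => "ch"
  Position 2: 'd' from first, 'f' from second => "df"
Result: ajchdf

ajchdf


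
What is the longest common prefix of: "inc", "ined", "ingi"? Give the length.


Words: inc, ined, ingi
  Position 0: all 'i' => match
  Position 1: all 'n' => match
  Position 2: ('c', 'e', 'g') => mismatch, stop
LCP = "in" (length 2)

2


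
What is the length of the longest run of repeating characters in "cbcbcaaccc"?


Input: "cbcbcaaccc"
Scanning for longest run:
  Position 1 ('b'): new char, reset run to 1
  Position 2 ('c'): new char, reset run to 1
  Position 3 ('b'): new char, reset run to 1
  Position 4 ('c'): new char, reset run to 1
  Position 5 ('a'): new char, reset run to 1
  Position 6 ('a'): continues run of 'a', length=2
  Position 7 ('c'): new char, reset run to 1
  Position 8 ('c'): continues run of 'c', length=2
  Position 9 ('c'): continues run of 'c', length=3
Longest run: 'c' with length 3

3


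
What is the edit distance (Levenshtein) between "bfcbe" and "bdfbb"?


Computing edit distance: "bfcbe" -> "bdfbb"
DP table:
           b    d    f    b    b
      0    1    2    3    4    5
  b   1    0    1    2    3    4
  f   2    1    1    1    2    3
  c   3    2    2    2    2    3
  b   4    3    3    3    2    2
  e   5    4    4    4    3    3
Edit distance = dp[5][5] = 3

3


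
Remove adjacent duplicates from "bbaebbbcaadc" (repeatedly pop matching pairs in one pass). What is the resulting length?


Input: bbaebbbcaadc
Stack-based adjacent duplicate removal:
  Read 'b': push. Stack: b
  Read 'b': matches stack top 'b' => pop. Stack: (empty)
  Read 'a': push. Stack: a
  Read 'e': push. Stack: ae
  Read 'b': push. Stack: aeb
  Read 'b': matches stack top 'b' => pop. Stack: ae
  Read 'b': push. Stack: aeb
  Read 'c': push. Stack: aebc
  Read 'a': push. Stack: aebca
  Read 'a': matches stack top 'a' => pop. Stack: aebc
  Read 'd': push. Stack: aebcd
  Read 'c': push. Stack: aebcdc
Final stack: "aebcdc" (length 6)

6


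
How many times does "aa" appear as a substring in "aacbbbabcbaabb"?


Searching for "aa" in "aacbbbabcbaabb"
Scanning each position:
  Position 0: "aa" => MATCH
  Position 1: "ac" => no
  Position 2: "cb" => no
  Position 3: "bb" => no
  Position 4: "bb" => no
  Position 5: "ba" => no
  Position 6: "ab" => no
  Position 7: "bc" => no
  Position 8: "cb" => no
  Position 9: "ba" => no
  Position 10: "aa" => MATCH
  Position 11: "ab" => no
  Position 12: "bb" => no
Total occurrences: 2

2


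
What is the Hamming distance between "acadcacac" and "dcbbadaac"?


Comparing "acadcacac" and "dcbbadaac" position by position:
  Position 0: 'a' vs 'd' => differ
  Position 1: 'c' vs 'c' => same
  Position 2: 'a' vs 'b' => differ
  Position 3: 'd' vs 'b' => differ
  Position 4: 'c' vs 'a' => differ
  Position 5: 'a' vs 'd' => differ
  Position 6: 'c' vs 'a' => differ
  Position 7: 'a' vs 'a' => same
  Position 8: 'c' vs 'c' => same
Total differences (Hamming distance): 6

6


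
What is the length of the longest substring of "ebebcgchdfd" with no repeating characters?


Input: "ebebcgchdfd"
Sliding window (track last position of each char):
  Position 0 ('e'): window [0,0] length 1 -- new best
  Position 1 ('b'): window [0,1] length 2 -- new best
  Position 2 ('e'): repeat (last at 0), move window start to 1
  Position 2 ('e'): window [1,2] length 2
  Position 3 ('b'): repeat (last at 1), move window start to 2
  Position 3 ('b'): window [2,3] length 2
  Position 4 ('c'): window [2,4] length 3 -- new best
  Position 5 ('g'): window [2,5] length 4 -- new best
  Position 6 ('c'): repeat (last at 4), move window start to 5
  Position 6 ('c'): window [5,6] length 2
  Position 7 ('h'): window [5,7] length 3
  Position 8 ('d'): window [5,8] length 4
  Position 9 ('f'): window [5,9] length 5 -- new best
  Position 10 ('d'): repeat (last at 8), move window start to 9
  Position 10 ('d'): window [9,10] length 2
Longest substring with no repeats: "gchdf" with length 5

5


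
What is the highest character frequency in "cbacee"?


Input: cbacee
Character counts:
  'a': 1
  'b': 1
  'c': 2
  'e': 2
Maximum frequency: 2

2


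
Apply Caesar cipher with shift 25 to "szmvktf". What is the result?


Caesar cipher: shift "szmvktf" by 25
  's' (pos 18) + 25 = pos 17 = 'r'
  'z' (pos 25) + 25 = pos 24 = 'y'
  'm' (pos 12) + 25 = pos 11 = 'l'
  'v' (pos 21) + 25 = pos 20 = 'u'
  'k' (pos 10) + 25 = pos 9 = 'j'
  't' (pos 19) + 25 = pos 18 = 's'
  'f' (pos 5) + 25 = pos 4 = 'e'
Result: rylujse

rylujse


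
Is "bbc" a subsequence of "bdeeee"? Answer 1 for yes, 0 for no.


Check if "bbc" is a subsequence of "bdeeee"
Greedy scan:
  Position 0 ('b'): matches sub[0] = 'b'
  Position 1 ('d'): no match needed
  Position 2 ('e'): no match needed
  Position 3 ('e'): no match needed
  Position 4 ('e'): no match needed
  Position 5 ('e'): no match needed
Only matched 1/3 characters => not a subsequence

0


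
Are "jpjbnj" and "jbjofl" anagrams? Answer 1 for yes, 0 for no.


Strings: "jpjbnj", "jbjofl"
Sorted first:  bjjjnp
Sorted second: bfjjlo
Differ at position 1: 'j' vs 'f' => not anagrams

0


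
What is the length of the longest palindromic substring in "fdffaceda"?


Input: "fdffaceda"
Checking substrings for palindromes:
  [0:3] "fdf" (len 3) => palindrome
  [2:4] "ff" (len 2) => palindrome
Longest palindromic substring: "fdf" with length 3

3


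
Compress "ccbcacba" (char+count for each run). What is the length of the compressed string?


Input: ccbcacba
Runs:
  'c' x 2 => "c2"
  'b' x 1 => "b1"
  'c' x 1 => "c1"
  'a' x 1 => "a1"
  'c' x 1 => "c1"
  'b' x 1 => "b1"
  'a' x 1 => "a1"
Compressed: "c2b1c1a1c1b1a1"
Compressed length: 14

14


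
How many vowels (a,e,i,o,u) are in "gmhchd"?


Input: gmhchd
Checking each character:
  'g' at position 0: consonant
  'm' at position 1: consonant
  'h' at position 2: consonant
  'c' at position 3: consonant
  'h' at position 4: consonant
  'd' at position 5: consonant
Total vowels: 0

0


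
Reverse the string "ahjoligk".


Input: ahjoligk
Reading characters right to left:
  Position 7: 'k'
  Position 6: 'g'
  Position 5: 'i'
  Position 4: 'l'
  Position 3: 'o'
  Position 2: 'j'
  Position 1: 'h'
  Position 0: 'a'
Reversed: kgilojha

kgilojha


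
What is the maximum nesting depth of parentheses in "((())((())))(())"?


Input: "((())((())))(())"
Tracking depth:
  Position 0 '(': depth becomes 1
  Position 1 '(': depth becomes 2
  Position 2 '(': depth becomes 3
  Position 3 ')': depth becomes 2
  Position 4 ')': depth becomes 1
  Position 5 '(': depth becomes 2
  Position 6 '(': depth becomes 3
  Position 7 '(': depth becomes 4
  Position 8 ')': depth becomes 3
  Position 9 ')': depth becomes 2
  Position 10 ')': depth becomes 1
  Position 11 ')': depth becomes 0
  Position 12 '(': depth becomes 1
  Position 13 '(': depth becomes 2
  Position 14 ')': depth becomes 1
  Position 15 ')': depth becomes 0
Maximum depth reached: 4

4


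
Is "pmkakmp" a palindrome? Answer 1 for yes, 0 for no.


Input: pmkakmp
Reversed: pmkakmp
  Compare pos 0 ('p') with pos 6 ('p'): match
  Compare pos 1 ('m') with pos 5 ('m'): match
  Compare pos 2 ('k') with pos 4 ('k'): match
Result: palindrome

1


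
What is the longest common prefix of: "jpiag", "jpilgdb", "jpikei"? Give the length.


Words: jpiag, jpilgdb, jpikei
  Position 0: all 'j' => match
  Position 1: all 'p' => match
  Position 2: all 'i' => match
  Position 3: ('a', 'l', 'k') => mismatch, stop
LCP = "jpi" (length 3)

3


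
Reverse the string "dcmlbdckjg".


Input: dcmlbdckjg
Reading characters right to left:
  Position 9: 'g'
  Position 8: 'j'
  Position 7: 'k'
  Position 6: 'c'
  Position 5: 'd'
  Position 4: 'b'
  Position 3: 'l'
  Position 2: 'm'
  Position 1: 'c'
  Position 0: 'd'
Reversed: gjkcdblmcd

gjkcdblmcd


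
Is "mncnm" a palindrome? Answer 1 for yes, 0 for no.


Input: mncnm
Reversed: mncnm
  Compare pos 0 ('m') with pos 4 ('m'): match
  Compare pos 1 ('n') with pos 3 ('n'): match
Result: palindrome

1


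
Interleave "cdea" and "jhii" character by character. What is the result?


Interleaving "cdea" and "jhii":
  Position 0: 'c' from first, 'j' from second => "cj"
  Position 1: 'd' from first, 'h' from second => "dh"
  Position 2: 'e' from first, 'i' from second => "ei"
  Position 3: 'a' from first, 'i' from second => "ai"
Result: cjdheiai

cjdheiai


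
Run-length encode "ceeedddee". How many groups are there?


Input: ceeedddee
Scanning for consecutive runs:
  Group 1: 'c' x 1 (positions 0-0)
  Group 2: 'e' x 3 (positions 1-3)
  Group 3: 'd' x 3 (positions 4-6)
  Group 4: 'e' x 2 (positions 7-8)
Total groups: 4

4


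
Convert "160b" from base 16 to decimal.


Input: "160b" in base 16
Positional expansion:
  Digit '1' (value 1) x 16^3 = 4096
  Digit '6' (value 6) x 16^2 = 1536
  Digit '0' (value 0) x 16^1 = 0
  Digit 'b' (value 11) x 16^0 = 11
Sum = 5643

5643


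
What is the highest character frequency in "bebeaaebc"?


Input: bebeaaebc
Character counts:
  'a': 2
  'b': 3
  'c': 1
  'e': 3
Maximum frequency: 3

3


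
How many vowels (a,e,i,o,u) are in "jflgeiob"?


Input: jflgeiob
Checking each character:
  'j' at position 0: consonant
  'f' at position 1: consonant
  'l' at position 2: consonant
  'g' at position 3: consonant
  'e' at position 4: vowel (running total: 1)
  'i' at position 5: vowel (running total: 2)
  'o' at position 6: vowel (running total: 3)
  'b' at position 7: consonant
Total vowels: 3

3


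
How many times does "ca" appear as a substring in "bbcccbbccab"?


Searching for "ca" in "bbcccbbccab"
Scanning each position:
  Position 0: "bb" => no
  Position 1: "bc" => no
  Position 2: "cc" => no
  Position 3: "cc" => no
  Position 4: "cb" => no
  Position 5: "bb" => no
  Position 6: "bc" => no
  Position 7: "cc" => no
  Position 8: "ca" => MATCH
  Position 9: "ab" => no
Total occurrences: 1

1


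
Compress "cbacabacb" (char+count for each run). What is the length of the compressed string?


Input: cbacabacb
Runs:
  'c' x 1 => "c1"
  'b' x 1 => "b1"
  'a' x 1 => "a1"
  'c' x 1 => "c1"
  'a' x 1 => "a1"
  'b' x 1 => "b1"
  'a' x 1 => "a1"
  'c' x 1 => "c1"
  'b' x 1 => "b1"
Compressed: "c1b1a1c1a1b1a1c1b1"
Compressed length: 18

18


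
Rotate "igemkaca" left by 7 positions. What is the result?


Input: "igemkaca", rotate left by 7
First 7 characters: "igemkac"
Remaining characters: "a"
Concatenate remaining + first: "a" + "igemkac" = "aigemkac"

aigemkac


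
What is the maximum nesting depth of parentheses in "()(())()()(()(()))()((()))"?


Input: "()(())()()(()(()))()((()))"
Tracking depth:
  Position 0 '(': depth becomes 1
  Position 1 ')': depth becomes 0
  Position 2 '(': depth becomes 1
  Position 3 '(': depth becomes 2
  Position 4 ')': depth becomes 1
  Position 5 ')': depth becomes 0
  Position 6 '(': depth becomes 1
  Position 7 ')': depth becomes 0
  Position 8 '(': depth becomes 1
  Position 9 ')': depth becomes 0
  Position 10 '(': depth becomes 1
  Position 11 '(': depth becomes 2
  Position 12 ')': depth becomes 1
  Position 13 '(': depth becomes 2
  Position 14 '(': depth becomes 3
  Position 15 ')': depth becomes 2
  Position 16 ')': depth becomes 1
  Position 17 ')': depth becomes 0
  Position 18 '(': depth becomes 1
  Position 19 ')': depth becomes 0
  Position 20 '(': depth becomes 1
  Position 21 '(': depth becomes 2
  Position 22 '(': depth becomes 3
  Position 23 ')': depth becomes 2
  Position 24 ')': depth becomes 1
  Position 25 ')': depth becomes 0
Maximum depth reached: 3

3


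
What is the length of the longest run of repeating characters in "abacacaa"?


Input: "abacacaa"
Scanning for longest run:
  Position 1 ('b'): new char, reset run to 1
  Position 2 ('a'): new char, reset run to 1
  Position 3 ('c'): new char, reset run to 1
  Position 4 ('a'): new char, reset run to 1
  Position 5 ('c'): new char, reset run to 1
  Position 6 ('a'): new char, reset run to 1
  Position 7 ('a'): continues run of 'a', length=2
Longest run: 'a' with length 2

2


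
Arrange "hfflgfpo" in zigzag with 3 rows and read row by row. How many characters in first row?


Zigzag "hfflgfpo" into 3 rows:
Placing characters:
  'h' => row 0
  'f' => row 1
  'f' => row 2
  'l' => row 1
  'g' => row 0
  'f' => row 1
  'p' => row 2
  'o' => row 1
Rows:
  Row 0: "hg"
  Row 1: "flfo"
  Row 2: "fp"
First row length: 2

2


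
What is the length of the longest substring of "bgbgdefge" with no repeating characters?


Input: "bgbgdefge"
Sliding window (track last position of each char):
  Position 0 ('b'): window [0,0] length 1 -- new best
  Position 1 ('g'): window [0,1] length 2 -- new best
  Position 2 ('b'): repeat (last at 0), move window start to 1
  Position 2 ('b'): window [1,2] length 2
  Position 3 ('g'): repeat (last at 1), move window start to 2
  Position 3 ('g'): window [2,3] length 2
  Position 4 ('d'): window [2,4] length 3 -- new best
  Position 5 ('e'): window [2,5] length 4 -- new best
  Position 6 ('f'): window [2,6] length 5 -- new best
  Position 7 ('g'): repeat (last at 3), move window start to 4
  Position 7 ('g'): window [4,7] length 4
  Position 8 ('e'): repeat (last at 5), move window start to 6
  Position 8 ('e'): window [6,8] length 3
Longest substring with no repeats: "bgdef" with length 5

5


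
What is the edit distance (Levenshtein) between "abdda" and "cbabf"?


Computing edit distance: "abdda" -> "cbabf"
DP table:
           c    b    a    b    f
      0    1    2    3    4    5
  a   1    1    2    2    3    4
  b   2    2    1    2    2    3
  d   3    3    2    2    3    3
  d   4    4    3    3    3    4
  a   5    5    4    3    4    4
Edit distance = dp[5][5] = 4

4


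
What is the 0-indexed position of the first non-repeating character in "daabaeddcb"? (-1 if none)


Input: daabaeddcb
Character frequencies:
  'a': 3
  'b': 2
  'c': 1
  'd': 3
  'e': 1
Scanning left to right for freq == 1:
  Position 0 ('d'): freq=3, skip
  Position 1 ('a'): freq=3, skip
  Position 2 ('a'): freq=3, skip
  Position 3 ('b'): freq=2, skip
  Position 4 ('a'): freq=3, skip
  Position 5 ('e'): unique! => answer = 5

5


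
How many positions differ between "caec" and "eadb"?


Comparing "caec" and "eadb" position by position:
  Position 0: 'c' vs 'e' => DIFFER
  Position 1: 'a' vs 'a' => same
  Position 2: 'e' vs 'd' => DIFFER
  Position 3: 'c' vs 'b' => DIFFER
Positions that differ: 3

3


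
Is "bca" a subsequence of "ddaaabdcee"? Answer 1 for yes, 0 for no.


Check if "bca" is a subsequence of "ddaaabdcee"
Greedy scan:
  Position 0 ('d'): no match needed
  Position 1 ('d'): no match needed
  Position 2 ('a'): no match needed
  Position 3 ('a'): no match needed
  Position 4 ('a'): no match needed
  Position 5 ('b'): matches sub[0] = 'b'
  Position 6 ('d'): no match needed
  Position 7 ('c'): matches sub[1] = 'c'
  Position 8 ('e'): no match needed
  Position 9 ('e'): no match needed
Only matched 2/3 characters => not a subsequence

0


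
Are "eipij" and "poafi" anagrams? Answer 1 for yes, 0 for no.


Strings: "eipij", "poafi"
Sorted first:  eiijp
Sorted second: afiop
Differ at position 0: 'e' vs 'a' => not anagrams

0


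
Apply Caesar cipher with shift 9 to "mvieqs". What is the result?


Caesar cipher: shift "mvieqs" by 9
  'm' (pos 12) + 9 = pos 21 = 'v'
  'v' (pos 21) + 9 = pos 4 = 'e'
  'i' (pos 8) + 9 = pos 17 = 'r'
  'e' (pos 4) + 9 = pos 13 = 'n'
  'q' (pos 16) + 9 = pos 25 = 'z'
  's' (pos 18) + 9 = pos 1 = 'b'
Result: vernzb

vernzb


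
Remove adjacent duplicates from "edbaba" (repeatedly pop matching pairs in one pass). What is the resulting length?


Input: edbaba
Stack-based adjacent duplicate removal:
  Read 'e': push. Stack: e
  Read 'd': push. Stack: ed
  Read 'b': push. Stack: edb
  Read 'a': push. Stack: edba
  Read 'b': push. Stack: edbab
  Read 'a': push. Stack: edbaba
Final stack: "edbaba" (length 6)

6


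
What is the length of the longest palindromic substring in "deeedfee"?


Input: "deeedfee"
Checking substrings for palindromes:
  [0:5] "deeed" (len 5) => palindrome
  [1:4] "eee" (len 3) => palindrome
  [1:3] "ee" (len 2) => palindrome
  [2:4] "ee" (len 2) => palindrome
  [6:8] "ee" (len 2) => palindrome
Longest palindromic substring: "deeed" with length 5

5


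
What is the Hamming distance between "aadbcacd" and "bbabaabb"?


Comparing "aadbcacd" and "bbabaabb" position by position:
  Position 0: 'a' vs 'b' => differ
  Position 1: 'a' vs 'b' => differ
  Position 2: 'd' vs 'a' => differ
  Position 3: 'b' vs 'b' => same
  Position 4: 'c' vs 'a' => differ
  Position 5: 'a' vs 'a' => same
  Position 6: 'c' vs 'b' => differ
  Position 7: 'd' vs 'b' => differ
Total differences (Hamming distance): 6

6


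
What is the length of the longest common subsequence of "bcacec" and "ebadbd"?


LCS of "bcacec" and "ebadbd"
DP table:
           e    b    a    d    b    d
      0    0    0    0    0    0    0
  b   0    0    1    1    1    1    1
  c   0    0    1    1    1    1    1
  a   0    0    1    2    2    2    2
  c   0    0    1    2    2    2    2
  e   0    1    1    2    2    2    2
  c   0    1    1    2    2    2    2
LCS length = dp[6][6] = 2

2


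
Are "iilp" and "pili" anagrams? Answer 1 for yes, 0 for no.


Strings: "iilp", "pili"
Sorted first:  iilp
Sorted second: iilp
Sorted forms match => anagrams

1


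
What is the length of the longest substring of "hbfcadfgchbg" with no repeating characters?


Input: "hbfcadfgchbg"
Sliding window (track last position of each char):
  Position 0 ('h'): window [0,0] length 1 -- new best
  Position 1 ('b'): window [0,1] length 2 -- new best
  Position 2 ('f'): window [0,2] length 3 -- new best
  Position 3 ('c'): window [0,3] length 4 -- new best
  Position 4 ('a'): window [0,4] length 5 -- new best
  Position 5 ('d'): window [0,5] length 6 -- new best
  Position 6 ('f'): repeat (last at 2), move window start to 3
  Position 6 ('f'): window [3,6] length 4
  Position 7 ('g'): window [3,7] length 5
  Position 8 ('c'): repeat (last at 3), move window start to 4
  Position 8 ('c'): window [4,8] length 5
  Position 9 ('h'): window [4,9] length 6
  Position 10 ('b'): window [4,10] length 7 -- new best
  Position 11 ('g'): repeat (last at 7), move window start to 8
  Position 11 ('g'): window [8,11] length 4
Longest substring with no repeats: "adfgchb" with length 7

7


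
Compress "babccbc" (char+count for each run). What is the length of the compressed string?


Input: babccbc
Runs:
  'b' x 1 => "b1"
  'a' x 1 => "a1"
  'b' x 1 => "b1"
  'c' x 2 => "c2"
  'b' x 1 => "b1"
  'c' x 1 => "c1"
Compressed: "b1a1b1c2b1c1"
Compressed length: 12

12


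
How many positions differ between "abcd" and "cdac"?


Comparing "abcd" and "cdac" position by position:
  Position 0: 'a' vs 'c' => DIFFER
  Position 1: 'b' vs 'd' => DIFFER
  Position 2: 'c' vs 'a' => DIFFER
  Position 3: 'd' vs 'c' => DIFFER
Positions that differ: 4

4


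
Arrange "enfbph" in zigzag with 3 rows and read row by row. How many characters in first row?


Zigzag "enfbph" into 3 rows:
Placing characters:
  'e' => row 0
  'n' => row 1
  'f' => row 2
  'b' => row 1
  'p' => row 0
  'h' => row 1
Rows:
  Row 0: "ep"
  Row 1: "nbh"
  Row 2: "f"
First row length: 2

2


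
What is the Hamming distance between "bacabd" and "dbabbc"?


Comparing "bacabd" and "dbabbc" position by position:
  Position 0: 'b' vs 'd' => differ
  Position 1: 'a' vs 'b' => differ
  Position 2: 'c' vs 'a' => differ
  Position 3: 'a' vs 'b' => differ
  Position 4: 'b' vs 'b' => same
  Position 5: 'd' vs 'c' => differ
Total differences (Hamming distance): 5

5


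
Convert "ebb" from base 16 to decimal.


Input: "ebb" in base 16
Positional expansion:
  Digit 'e' (value 14) x 16^2 = 3584
  Digit 'b' (value 11) x 16^1 = 176
  Digit 'b' (value 11) x 16^0 = 11
Sum = 3771

3771


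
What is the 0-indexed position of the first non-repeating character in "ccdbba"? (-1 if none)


Input: ccdbba
Character frequencies:
  'a': 1
  'b': 2
  'c': 2
  'd': 1
Scanning left to right for freq == 1:
  Position 0 ('c'): freq=2, skip
  Position 1 ('c'): freq=2, skip
  Position 2 ('d'): unique! => answer = 2

2


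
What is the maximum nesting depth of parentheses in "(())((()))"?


Input: "(())((()))"
Tracking depth:
  Position 0 '(': depth becomes 1
  Position 1 '(': depth becomes 2
  Position 2 ')': depth becomes 1
  Position 3 ')': depth becomes 0
  Position 4 '(': depth becomes 1
  Position 5 '(': depth becomes 2
  Position 6 '(': depth becomes 3
  Position 7 ')': depth becomes 2
  Position 8 ')': depth becomes 1
  Position 9 ')': depth becomes 0
Maximum depth reached: 3

3


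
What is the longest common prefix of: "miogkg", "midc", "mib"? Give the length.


Words: miogkg, midc, mib
  Position 0: all 'm' => match
  Position 1: all 'i' => match
  Position 2: ('o', 'd', 'b') => mismatch, stop
LCP = "mi" (length 2)

2


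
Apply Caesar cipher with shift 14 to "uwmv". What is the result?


Caesar cipher: shift "uwmv" by 14
  'u' (pos 20) + 14 = pos 8 = 'i'
  'w' (pos 22) + 14 = pos 10 = 'k'
  'm' (pos 12) + 14 = pos 0 = 'a'
  'v' (pos 21) + 14 = pos 9 = 'j'
Result: ikaj

ikaj


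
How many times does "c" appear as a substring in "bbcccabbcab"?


Searching for "c" in "bbcccabbcab"
Scanning each position:
  Position 0: "b" => no
  Position 1: "b" => no
  Position 2: "c" => MATCH
  Position 3: "c" => MATCH
  Position 4: "c" => MATCH
  Position 5: "a" => no
  Position 6: "b" => no
  Position 7: "b" => no
  Position 8: "c" => MATCH
  Position 9: "a" => no
  Position 10: "b" => no
Total occurrences: 4

4


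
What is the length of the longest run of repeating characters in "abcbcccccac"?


Input: "abcbcccccac"
Scanning for longest run:
  Position 1 ('b'): new char, reset run to 1
  Position 2 ('c'): new char, reset run to 1
  Position 3 ('b'): new char, reset run to 1
  Position 4 ('c'): new char, reset run to 1
  Position 5 ('c'): continues run of 'c', length=2
  Position 6 ('c'): continues run of 'c', length=3
  Position 7 ('c'): continues run of 'c', length=4
  Position 8 ('c'): continues run of 'c', length=5
  Position 9 ('a'): new char, reset run to 1
  Position 10 ('c'): new char, reset run to 1
Longest run: 'c' with length 5

5


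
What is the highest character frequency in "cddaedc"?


Input: cddaedc
Character counts:
  'a': 1
  'c': 2
  'd': 3
  'e': 1
Maximum frequency: 3

3


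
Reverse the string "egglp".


Input: egglp
Reading characters right to left:
  Position 4: 'p'
  Position 3: 'l'
  Position 2: 'g'
  Position 1: 'g'
  Position 0: 'e'
Reversed: plgge

plgge


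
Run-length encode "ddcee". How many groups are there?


Input: ddcee
Scanning for consecutive runs:
  Group 1: 'd' x 2 (positions 0-1)
  Group 2: 'c' x 1 (positions 2-2)
  Group 3: 'e' x 2 (positions 3-4)
Total groups: 3

3


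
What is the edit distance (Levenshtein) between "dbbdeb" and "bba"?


Computing edit distance: "dbbdeb" -> "bba"
DP table:
           b    b    a
      0    1    2    3
  d   1    1    2    3
  b   2    1    1    2
  b   3    2    1    2
  d   4    3    2    2
  e   5    4    3    3
  b   6    5    4    4
Edit distance = dp[6][3] = 4

4


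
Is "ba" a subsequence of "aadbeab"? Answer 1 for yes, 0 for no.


Check if "ba" is a subsequence of "aadbeab"
Greedy scan:
  Position 0 ('a'): no match needed
  Position 1 ('a'): no match needed
  Position 2 ('d'): no match needed
  Position 3 ('b'): matches sub[0] = 'b'
  Position 4 ('e'): no match needed
  Position 5 ('a'): matches sub[1] = 'a'
  Position 6 ('b'): no match needed
All 2 characters matched => is a subsequence

1
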